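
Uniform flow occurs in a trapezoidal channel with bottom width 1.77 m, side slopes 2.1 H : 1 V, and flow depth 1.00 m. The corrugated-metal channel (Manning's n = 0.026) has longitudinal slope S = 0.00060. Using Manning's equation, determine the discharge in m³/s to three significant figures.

2.60 m³/s

A = (b + z·y)·y = (1.77 + 2.1×1.00)×1.00 = 3.870 m²
P = b + 2y√(1+z²) = 1.77 + 2×1.00×√(1+2.1²) = 6.422 m
R = A/P = 3.870/6.422 = 0.6026 m
Q = (1/n)·A·R^(2/3)·S^(1/2) = (1/0.026) × 3.870 × 0.6026^(2/3) × 0.00060^(1/2) = 2.601 m³/s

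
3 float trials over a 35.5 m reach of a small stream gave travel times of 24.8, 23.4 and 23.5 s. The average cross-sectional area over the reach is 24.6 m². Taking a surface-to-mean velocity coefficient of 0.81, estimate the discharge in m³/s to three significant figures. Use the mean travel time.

t̄ = (24.8 + 23.4 + 23.5) / 3 = 23.9 s
v_surface = L / t̄ = 35.5 / 23.9 = 1.485 m/s
v_mean = 0.81 × 1.485 = 1.203 m/s
Q = A × v_mean = 24.6 × 1.203 = 29.60 m³/s

29.6 m³/s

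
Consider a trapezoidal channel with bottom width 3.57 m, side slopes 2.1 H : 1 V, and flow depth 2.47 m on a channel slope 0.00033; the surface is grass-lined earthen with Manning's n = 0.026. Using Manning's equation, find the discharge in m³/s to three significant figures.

A = (b + z·y)·y = (3.57 + 2.1×2.47)×2.47 = 21.63 m²
P = b + 2y√(1+z²) = 3.57 + 2×2.47×√(1+2.1²) = 15.06 m
R = A/P = 21.63/15.06 = 1.436 m
Q = (1/n)·A·R^(2/3)·S^(1/2) = (1/0.026) × 21.63 × 1.436^(2/3) × 0.00033^(1/2) = 19.24 m³/s

19.2 m³/s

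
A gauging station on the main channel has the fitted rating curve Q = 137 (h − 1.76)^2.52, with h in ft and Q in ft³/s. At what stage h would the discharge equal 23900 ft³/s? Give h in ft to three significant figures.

9.51 ft

h − h₀ = (Q/C)^(1/b) = (23900/137)^(1/2.52) = 7.755 ft
h = 1.76 + 7.755 = 9.515 ft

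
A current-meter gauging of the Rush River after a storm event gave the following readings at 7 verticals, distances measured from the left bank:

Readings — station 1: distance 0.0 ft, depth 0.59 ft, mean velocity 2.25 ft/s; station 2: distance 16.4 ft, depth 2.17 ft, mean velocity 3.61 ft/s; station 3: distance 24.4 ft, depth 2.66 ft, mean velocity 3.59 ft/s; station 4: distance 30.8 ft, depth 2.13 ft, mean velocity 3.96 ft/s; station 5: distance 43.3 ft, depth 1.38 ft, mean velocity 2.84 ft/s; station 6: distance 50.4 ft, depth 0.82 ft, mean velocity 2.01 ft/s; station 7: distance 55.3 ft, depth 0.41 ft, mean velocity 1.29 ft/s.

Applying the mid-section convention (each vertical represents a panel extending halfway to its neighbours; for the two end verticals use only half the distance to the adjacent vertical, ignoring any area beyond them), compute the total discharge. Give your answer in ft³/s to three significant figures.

w_1 = (16.4 − 0.0)/2 = 8.2 ft; q_1 = 2.25 × 0.59 × 8.2 = 10.89 ft³/s
w_2 = (24.4 − 0.0)/2 = 12.2 ft; q_2 = 3.61 × 2.17 × 12.2 = 95.57 ft³/s
w_3 = (30.8 − 16.4)/2 = 7.2 ft; q_3 = 3.59 × 2.66 × 7.2 = 68.76 ft³/s
w_4 = (43.3 − 24.4)/2 = 9.45 ft; q_4 = 3.96 × 2.13 × 9.45 = 79.71 ft³/s
w_5 = (50.4 − 30.8)/2 = 9.8 ft; q_5 = 2.84 × 1.38 × 9.8 = 38.41 ft³/s
w_6 = (55.3 − 43.3)/2 = 6 ft; q_6 = 2.01 × 0.82 × 6 = 9.889 ft³/s
w_7 = (55.3 − 50.4)/2 = 2.45 ft; q_7 = 1.29 × 0.41 × 2.45 = 1.296 ft³/s
Q = Σ qᵢ = 304.5 ft³/s

305 ft³/s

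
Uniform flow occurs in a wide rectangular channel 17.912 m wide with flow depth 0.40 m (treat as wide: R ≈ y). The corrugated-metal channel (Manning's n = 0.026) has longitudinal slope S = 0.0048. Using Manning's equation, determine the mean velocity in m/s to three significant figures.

A = b·y = 17.912 × 0.40 = 7.165 m²
Wide channel: R ≈ y = 0.40 m
Q = (1/n)·A·R^(2/3)·S^(1/2) = (1/0.026) × 7.165 × 0.4000^(2/3) × 0.0048^(1/2) = 10.36 m³/s
V = Q/A = 10.36/7.165 = 1.447 m/s

1.45 m/s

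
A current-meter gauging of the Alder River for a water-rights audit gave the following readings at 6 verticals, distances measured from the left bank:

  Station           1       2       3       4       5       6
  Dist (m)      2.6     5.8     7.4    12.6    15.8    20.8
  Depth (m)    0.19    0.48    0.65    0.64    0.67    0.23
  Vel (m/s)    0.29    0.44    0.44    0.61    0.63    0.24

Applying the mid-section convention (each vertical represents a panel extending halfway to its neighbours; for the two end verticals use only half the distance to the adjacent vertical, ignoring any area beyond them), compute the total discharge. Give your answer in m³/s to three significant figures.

5.08 m³/s

w_1 = (5.8 − 2.6)/2 = 1.6 m; q_1 = 0.29 × 0.19 × 1.6 = 0.08816 m³/s
w_2 = (7.4 − 2.6)/2 = 2.4 m; q_2 = 0.44 × 0.48 × 2.4 = 0.5069 m³/s
w_3 = (12.6 − 5.8)/2 = 3.4 m; q_3 = 0.44 × 0.65 × 3.4 = 0.9724 m³/s
w_4 = (15.8 − 7.4)/2 = 4.2 m; q_4 = 0.61 × 0.64 × 4.2 = 1.640 m³/s
w_5 = (20.8 − 12.6)/2 = 4.1 m; q_5 = 0.63 × 0.67 × 4.1 = 1.731 m³/s
w_6 = (20.8 − 15.8)/2 = 2.5 m; q_6 = 0.24 × 0.23 × 2.5 = 0.1380 m³/s
Q = Σ qᵢ = 5.076 m³/s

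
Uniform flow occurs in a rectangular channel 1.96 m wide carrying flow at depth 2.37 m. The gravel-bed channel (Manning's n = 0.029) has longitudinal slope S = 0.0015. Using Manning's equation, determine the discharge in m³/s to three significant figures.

4.86 m³/s

A = b·y = 1.96 × 2.37 = 4.645 m²
P = b + 2y = 1.96 + 2×2.37 = 6.700 m
R = A/P = 4.645/6.700 = 0.6933 m
Q = (1/n)·A·R^(2/3)·S^(1/2) = (1/0.029) × 4.645 × 0.6933^(2/3) × 0.0015^(1/2) = 4.860 m³/s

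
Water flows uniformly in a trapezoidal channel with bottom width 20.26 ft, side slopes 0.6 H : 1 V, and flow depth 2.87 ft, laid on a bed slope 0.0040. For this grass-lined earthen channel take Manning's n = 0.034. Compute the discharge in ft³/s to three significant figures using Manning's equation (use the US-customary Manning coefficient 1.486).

307 ft³/s

A = (b + z·y)·y = (20.26 + 0.6×2.87)×2.87 = 63.09 ft²
P = b + 2y√(1+z²) = 20.26 + 2×2.87×√(1+0.6²) = 26.95 ft
R = A/P = 63.09/26.95 = 2.341 ft
Q = (1.486/n)·A·R^(2/3)·S^(1/2) = (1.486/0.034) × 63.09 × 2.341^(2/3) × 0.0040^(1/2) = 307.4 ft³/s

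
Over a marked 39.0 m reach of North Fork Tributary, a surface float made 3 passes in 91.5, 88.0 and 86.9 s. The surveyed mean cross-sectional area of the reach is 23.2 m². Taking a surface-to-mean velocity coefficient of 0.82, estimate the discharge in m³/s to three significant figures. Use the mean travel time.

8.36 m³/s

t̄ = (91.5 + 88.0 + 86.9) / 3 = 88.8 s
v_surface = L / t̄ = 39.0 / 88.8 = 0.4392 m/s
v_mean = 0.82 × 0.4392 = 0.3601 m/s
Q = A × v_mean = 23.2 × 0.3601 = 8.355 m³/s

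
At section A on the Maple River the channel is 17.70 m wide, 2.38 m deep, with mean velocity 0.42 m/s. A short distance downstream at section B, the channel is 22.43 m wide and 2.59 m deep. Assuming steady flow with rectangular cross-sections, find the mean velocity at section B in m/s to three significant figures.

0.305 m/s

Q = A₁V₁ = (17.70×2.38) × 0.42 = 17.69 m³/s
A₂ = 22.43 × 2.59 = 58.09 m²
V₂ = Q/A₂ = 17.69/58.09 = 0.3046 m/s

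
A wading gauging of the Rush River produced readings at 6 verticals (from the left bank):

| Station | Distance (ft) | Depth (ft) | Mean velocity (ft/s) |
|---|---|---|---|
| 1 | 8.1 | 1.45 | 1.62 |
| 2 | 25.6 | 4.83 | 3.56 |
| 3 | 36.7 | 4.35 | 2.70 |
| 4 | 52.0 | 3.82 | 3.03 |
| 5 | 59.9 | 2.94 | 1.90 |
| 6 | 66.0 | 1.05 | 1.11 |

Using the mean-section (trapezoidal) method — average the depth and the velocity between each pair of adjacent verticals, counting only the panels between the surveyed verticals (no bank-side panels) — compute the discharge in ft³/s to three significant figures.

565 ft³/s

Panel 1-2: Δb = 17.5 ft, d̄ = (1.45+4.83)/2 = 3.14, v̄ = (1.62+3.56)/2 = 2.59 → q = 17.5×3.14×2.59 = 142.3 ft³/s
Panel 2-3: Δb = 11.1 ft, d̄ = (4.83+4.35)/2 = 4.59, v̄ = (3.56+2.70)/2 = 3.13 → q = 11.1×4.59×3.13 = 159.5 ft³/s
Panel 3-4: Δb = 15.3 ft, d̄ = (4.35+3.82)/2 = 4.085, v̄ = (2.70+3.03)/2 = 2.865 → q = 15.3×4.085×2.865 = 179.1 ft³/s
Panel 4-5: Δb = 7.9 ft, d̄ = (3.82+2.94)/2 = 3.38, v̄ = (3.03+1.90)/2 = 2.465 → q = 7.9×3.38×2.465 = 65.82 ft³/s
Panel 5-6: Δb = 6.1 ft, d̄ = (2.94+1.05)/2 = 1.995, v̄ = (1.90+1.11)/2 = 1.505 → q = 6.1×1.995×1.505 = 18.32 ft³/s
Q = Σ q = 565.0 ft³/s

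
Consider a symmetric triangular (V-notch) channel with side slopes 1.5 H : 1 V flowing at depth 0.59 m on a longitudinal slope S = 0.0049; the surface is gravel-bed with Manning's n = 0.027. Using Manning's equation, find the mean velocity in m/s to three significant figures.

A = z·y² = 1.5×0.59² = 0.5222 m²
P = 2y√(1+z²) = 2×0.59×√(1+1.5²) = 2.127 m
R = A/P = 0.5222/2.127 = 0.2455 m
Q = (1/n)·A·R^(2/3)·S^(1/2) = (1/0.027) × 0.5222 × 0.2455^(2/3) × 0.0049^(1/2) = 0.5307 m³/s
V = Q/A = 0.5307/0.5222 = 1.016 m/s

1.02 m/s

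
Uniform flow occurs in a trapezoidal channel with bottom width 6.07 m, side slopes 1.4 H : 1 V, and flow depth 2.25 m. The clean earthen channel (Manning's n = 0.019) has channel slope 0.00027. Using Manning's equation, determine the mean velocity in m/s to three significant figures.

A = (b + z·y)·y = (6.07 + 1.4×2.25)×2.25 = 20.75 m²
P = b + 2y√(1+z²) = 6.07 + 2×2.25×√(1+1.4²) = 13.81 m
R = A/P = 20.75/13.81 = 1.502 m
Q = (1/n)·A·R^(2/3)·S^(1/2) = (1/0.019) × 20.75 × 1.502^(2/3) × 0.00027^(1/2) = 23.53 m³/s
V = Q/A = 23.53/20.75 = 1.134 m/s

1.13 m/s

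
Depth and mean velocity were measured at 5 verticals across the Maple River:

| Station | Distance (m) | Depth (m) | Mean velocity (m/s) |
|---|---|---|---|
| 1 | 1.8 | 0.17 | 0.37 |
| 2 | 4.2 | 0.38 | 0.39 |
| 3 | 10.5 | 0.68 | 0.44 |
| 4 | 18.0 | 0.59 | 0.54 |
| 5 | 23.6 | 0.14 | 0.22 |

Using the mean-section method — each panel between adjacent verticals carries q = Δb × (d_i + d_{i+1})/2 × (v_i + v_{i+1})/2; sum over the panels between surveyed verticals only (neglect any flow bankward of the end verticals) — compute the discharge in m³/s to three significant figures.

Panel 1-2: Δb = 2.4 m, d̄ = (0.17+0.38)/2 = 0.275, v̄ = (0.37+0.39)/2 = 0.38 → q = 2.4×0.275×0.38 = 0.2508 m³/s
Panel 2-3: Δb = 6.3 m, d̄ = (0.38+0.68)/2 = 0.53, v̄ = (0.39+0.44)/2 = 0.415 → q = 6.3×0.53×0.415 = 1.386 m³/s
Panel 3-4: Δb = 7.5 m, d̄ = (0.68+0.59)/2 = 0.635, v̄ = (0.44+0.54)/2 = 0.49 → q = 7.5×0.635×0.49 = 2.334 m³/s
Panel 4-5: Δb = 5.6 m, d̄ = (0.59+0.14)/2 = 0.365, v̄ = (0.54+0.22)/2 = 0.38 → q = 5.6×0.365×0.38 = 0.7767 m³/s
Q = Σ q = 4.747 m³/s

4.75 m³/s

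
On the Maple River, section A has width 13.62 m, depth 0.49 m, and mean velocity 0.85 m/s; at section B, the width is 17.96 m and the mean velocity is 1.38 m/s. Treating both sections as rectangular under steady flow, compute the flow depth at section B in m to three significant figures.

0.229 m

Q = A₁V₁ = (13.62×0.49) × 0.85 = 5.673 m³/s
d₂ = Q/(b₂ V₂) = 5.673/(17.96×1.38) = 0.2289 m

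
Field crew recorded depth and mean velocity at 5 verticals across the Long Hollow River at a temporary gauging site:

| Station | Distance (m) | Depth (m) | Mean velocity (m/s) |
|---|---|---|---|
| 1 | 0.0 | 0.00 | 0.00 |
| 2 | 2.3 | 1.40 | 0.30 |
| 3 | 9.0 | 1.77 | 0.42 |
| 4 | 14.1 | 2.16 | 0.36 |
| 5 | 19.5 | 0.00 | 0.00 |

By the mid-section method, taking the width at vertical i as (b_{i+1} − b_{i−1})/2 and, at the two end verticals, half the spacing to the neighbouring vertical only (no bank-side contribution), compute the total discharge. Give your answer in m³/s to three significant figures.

w_2 = (9.0 − 0.0)/2 = 4.5 m; q_2 = 0.30 × 1.40 × 4.5 = 1.890 m³/s
w_3 = (14.1 − 2.3)/2 = 5.9 m; q_3 = 0.42 × 1.77 × 5.9 = 4.386 m³/s
w_4 = (19.5 − 9.0)/2 = 5.25 m; q_4 = 0.36 × 2.16 × 5.25 = 4.082 m³/s
Stations 1, 5 contribute zero (depth or velocity is 0).
Q = Σ qᵢ = 10.36 m³/s

10.4 m³/s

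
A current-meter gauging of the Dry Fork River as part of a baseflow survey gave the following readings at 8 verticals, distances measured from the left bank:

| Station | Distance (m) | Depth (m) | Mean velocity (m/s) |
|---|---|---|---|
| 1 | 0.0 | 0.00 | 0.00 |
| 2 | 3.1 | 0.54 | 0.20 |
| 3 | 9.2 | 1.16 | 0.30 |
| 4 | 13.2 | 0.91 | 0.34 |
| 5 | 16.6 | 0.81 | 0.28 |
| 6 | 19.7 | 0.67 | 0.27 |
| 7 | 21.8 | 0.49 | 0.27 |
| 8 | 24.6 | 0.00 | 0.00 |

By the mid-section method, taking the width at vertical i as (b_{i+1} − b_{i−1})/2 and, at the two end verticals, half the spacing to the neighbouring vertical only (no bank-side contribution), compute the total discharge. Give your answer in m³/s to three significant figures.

4.93 m³/s

w_2 = (9.2 − 0.0)/2 = 4.6 m; q_2 = 0.20 × 0.54 × 4.6 = 0.4968 m³/s
w_3 = (13.2 − 3.1)/2 = 5.05 m; q_3 = 0.30 × 1.16 × 5.05 = 1.757 m³/s
w_4 = (16.6 − 9.2)/2 = 3.7 m; q_4 = 0.34 × 0.91 × 3.7 = 1.145 m³/s
w_5 = (19.7 − 13.2)/2 = 3.25 m; q_5 = 0.28 × 0.81 × 3.25 = 0.7371 m³/s
w_6 = (21.8 − 16.6)/2 = 2.6 m; q_6 = 0.27 × 0.67 × 2.6 = 0.4703 m³/s
w_7 = (24.6 − 19.7)/2 = 2.45 m; q_7 = 0.27 × 0.49 × 2.45 = 0.3241 m³/s
Stations 1, 8 contribute zero (depth or velocity is 0).
Q = Σ qᵢ = 4.931 m³/s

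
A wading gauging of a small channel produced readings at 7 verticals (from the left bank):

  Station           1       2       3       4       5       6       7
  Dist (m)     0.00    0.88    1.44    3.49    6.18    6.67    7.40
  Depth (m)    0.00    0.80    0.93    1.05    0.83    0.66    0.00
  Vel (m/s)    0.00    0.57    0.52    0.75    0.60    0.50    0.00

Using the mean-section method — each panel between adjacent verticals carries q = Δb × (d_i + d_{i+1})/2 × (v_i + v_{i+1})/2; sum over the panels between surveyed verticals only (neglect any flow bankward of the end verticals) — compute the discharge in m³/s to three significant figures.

3.62 m³/s

Panel 1-2: Δb = 0.88 m, d̄ = (0.00+0.80)/2 = 0.4, v̄ = (0.00+0.57)/2 = 0.285 → q = 0.88×0.4×0.285 = 0.1003 m³/s
Panel 2-3: Δb = 0.56 m, d̄ = (0.80+0.93)/2 = 0.865, v̄ = (0.57+0.52)/2 = 0.545 → q = 0.56×0.865×0.545 = 0.2640 m³/s
Panel 3-4: Δb = 2.05 m, d̄ = (0.93+1.05)/2 = 0.99, v̄ = (0.52+0.75)/2 = 0.635 → q = 2.05×0.99×0.635 = 1.289 m³/s
Panel 4-5: Δb = 2.69 m, d̄ = (1.05+0.83)/2 = 0.94, v̄ = (0.75+0.60)/2 = 0.675 → q = 2.69×0.94×0.675 = 1.707 m³/s
Panel 5-6: Δb = 0.49 m, d̄ = (0.83+0.66)/2 = 0.745, v̄ = (0.60+0.50)/2 = 0.55 → q = 0.49×0.745×0.55 = 0.2008 m³/s
Panel 6-7: Δb = 0.73 m, d̄ = (0.66+0.00)/2 = 0.33, v̄ = (0.50+0.00)/2 = 0.25 → q = 0.73×0.33×0.25 = 0.06023 m³/s
Q = Σ q = 3.621 m³/s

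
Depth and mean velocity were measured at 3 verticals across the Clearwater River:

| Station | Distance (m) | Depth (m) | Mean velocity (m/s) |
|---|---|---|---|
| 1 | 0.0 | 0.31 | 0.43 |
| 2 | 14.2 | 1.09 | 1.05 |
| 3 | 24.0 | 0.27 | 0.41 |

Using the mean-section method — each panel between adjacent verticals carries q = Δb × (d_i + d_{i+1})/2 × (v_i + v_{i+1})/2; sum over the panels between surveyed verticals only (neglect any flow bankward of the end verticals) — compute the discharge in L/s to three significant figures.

12200 L/s

Panel 1-2: Δb = 14.2 m, d̄ = (0.31+1.09)/2 = 0.7, v̄ = (0.43+1.05)/2 = 0.74 → q = 14.2×0.7×0.74 = 7.356 m³/s
Panel 2-3: Δb = 9.8 m, d̄ = (1.09+0.27)/2 = 0.68, v̄ = (1.05+0.41)/2 = 0.73 → q = 9.8×0.68×0.73 = 4.865 m³/s
Q = Σ q = 12.22 m³/s
= 12.22 × 1000 = 12220 L/s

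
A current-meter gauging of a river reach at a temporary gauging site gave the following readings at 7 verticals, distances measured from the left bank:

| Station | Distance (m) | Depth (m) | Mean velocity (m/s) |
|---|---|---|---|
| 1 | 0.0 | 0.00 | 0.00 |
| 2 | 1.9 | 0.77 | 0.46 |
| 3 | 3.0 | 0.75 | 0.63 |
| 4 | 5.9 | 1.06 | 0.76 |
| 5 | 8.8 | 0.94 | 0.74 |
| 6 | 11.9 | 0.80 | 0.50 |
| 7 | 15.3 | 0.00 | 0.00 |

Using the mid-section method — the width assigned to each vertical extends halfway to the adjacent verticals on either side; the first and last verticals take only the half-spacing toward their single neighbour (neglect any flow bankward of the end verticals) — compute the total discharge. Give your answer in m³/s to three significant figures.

w_2 = (3.0 − 0.0)/2 = 1.5 m; q_2 = 0.46 × 0.77 × 1.5 = 0.5313 m³/s
w_3 = (5.9 − 1.9)/2 = 2 m; q_3 = 0.63 × 0.75 × 2 = 0.9450 m³/s
w_4 = (8.8 − 3.0)/2 = 2.9 m; q_4 = 0.76 × 1.06 × 2.9 = 2.336 m³/s
w_5 = (11.9 − 5.9)/2 = 3 m; q_5 = 0.74 × 0.94 × 3 = 2.087 m³/s
w_6 = (15.3 − 8.8)/2 = 3.25 m; q_6 = 0.50 × 0.80 × 3.25 = 1.300 m³/s
Stations 1, 7 contribute zero (depth or velocity is 0).
Q = Σ qᵢ = 7.199 m³/s

7.20 m³/s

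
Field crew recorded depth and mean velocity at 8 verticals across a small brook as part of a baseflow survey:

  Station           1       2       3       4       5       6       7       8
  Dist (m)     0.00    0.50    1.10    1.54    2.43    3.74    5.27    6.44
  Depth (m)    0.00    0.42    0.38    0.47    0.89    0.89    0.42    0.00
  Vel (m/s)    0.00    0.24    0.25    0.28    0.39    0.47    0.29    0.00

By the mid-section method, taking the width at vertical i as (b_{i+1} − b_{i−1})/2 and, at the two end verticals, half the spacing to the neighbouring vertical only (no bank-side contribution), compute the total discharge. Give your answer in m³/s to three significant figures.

1.33 m³/s

w_2 = (1.10 − 0.00)/2 = 0.55 m; q_2 = 0.24 × 0.42 × 0.55 = 0.05544 m³/s
w_3 = (1.54 − 0.50)/2 = 0.52 m; q_3 = 0.25 × 0.38 × 0.52 = 0.04940 m³/s
w_4 = (2.43 − 1.10)/2 = 0.665 m; q_4 = 0.28 × 0.47 × 0.665 = 0.08751 m³/s
w_5 = (3.74 − 1.54)/2 = 1.1 m; q_5 = 0.39 × 0.89 × 1.1 = 0.3818 m³/s
w_6 = (5.27 − 2.43)/2 = 1.42 m; q_6 = 0.47 × 0.89 × 1.42 = 0.5940 m³/s
w_7 = (6.44 − 3.74)/2 = 1.35 m; q_7 = 0.29 × 0.42 × 1.35 = 0.1644 m³/s
Stations 1, 8 contribute zero (depth or velocity is 0).
Q = Σ qᵢ = 1.333 m³/s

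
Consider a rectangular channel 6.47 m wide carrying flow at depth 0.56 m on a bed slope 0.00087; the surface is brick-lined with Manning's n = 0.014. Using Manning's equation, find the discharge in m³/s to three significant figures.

A = b·y = 6.47 × 0.56 = 3.623 m²
P = b + 2y = 6.47 + 2×0.56 = 7.590 m
R = A/P = 3.623/7.590 = 0.4774 m
Q = (1/n)·A·R^(2/3)·S^(1/2) = (1/0.014) × 3.623 × 0.4774^(2/3) × 0.00087^(1/2) = 4.663 m³/s

4.66 m³/s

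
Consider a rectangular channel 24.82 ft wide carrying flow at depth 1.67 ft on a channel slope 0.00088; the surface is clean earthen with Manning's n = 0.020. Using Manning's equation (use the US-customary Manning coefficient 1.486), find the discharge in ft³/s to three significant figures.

118 ft³/s

A = b·y = 24.82 × 1.67 = 41.45 ft²
P = b + 2y = 24.82 + 2×1.67 = 28.16 ft
R = A/P = 41.45/28.16 = 1.472 ft
Q = (1.486/n)·A·R^(2/3)·S^(1/2) = (1.486/0.020) × 41.45 × 1.472^(2/3) × 0.00088^(1/2) = 118.2 ft³/s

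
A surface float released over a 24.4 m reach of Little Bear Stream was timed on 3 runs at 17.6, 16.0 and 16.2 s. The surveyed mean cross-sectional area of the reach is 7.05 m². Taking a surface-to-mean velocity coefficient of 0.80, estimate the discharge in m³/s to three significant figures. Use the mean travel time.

t̄ = (17.6 + 16.0 + 16.2) / 3 = 16.6 s
v_surface = L / t̄ = 24.4 / 16.6 = 1.470 m/s
v_mean = 0.80 × 1.470 = 1.176 m/s
Q = A × v_mean = 7.05 × 1.176 = 8.290 m³/s

8.29 m³/s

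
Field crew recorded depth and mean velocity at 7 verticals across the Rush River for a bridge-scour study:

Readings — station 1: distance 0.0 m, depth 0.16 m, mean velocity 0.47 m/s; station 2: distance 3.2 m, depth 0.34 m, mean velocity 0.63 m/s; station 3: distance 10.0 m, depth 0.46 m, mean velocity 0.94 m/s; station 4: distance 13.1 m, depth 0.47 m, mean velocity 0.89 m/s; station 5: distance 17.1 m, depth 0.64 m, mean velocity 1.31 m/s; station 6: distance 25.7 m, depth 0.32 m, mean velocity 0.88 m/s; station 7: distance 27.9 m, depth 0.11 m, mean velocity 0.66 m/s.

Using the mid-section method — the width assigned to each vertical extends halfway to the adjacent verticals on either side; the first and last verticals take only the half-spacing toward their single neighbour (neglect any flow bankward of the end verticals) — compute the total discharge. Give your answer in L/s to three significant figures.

w_1 = (3.2 − 0.0)/2 = 1.6 m; q_1 = 0.47 × 0.16 × 1.6 = 0.1203 m³/s
w_2 = (10.0 − 0.0)/2 = 5 m; q_2 = 0.63 × 0.34 × 5 = 1.071 m³/s
w_3 = (13.1 − 3.2)/2 = 4.95 m; q_3 = 0.94 × 0.46 × 4.95 = 2.140 m³/s
w_4 = (17.1 − 10.0)/2 = 3.55 m; q_4 = 0.89 × 0.47 × 3.55 = 1.485 m³/s
w_5 = (25.7 − 13.1)/2 = 6.3 m; q_5 = 1.31 × 0.64 × 6.3 = 5.282 m³/s
w_6 = (27.9 − 17.1)/2 = 5.4 m; q_6 = 0.88 × 0.32 × 5.4 = 1.521 m³/s
w_7 = (27.9 − 25.7)/2 = 1.1 m; q_7 = 0.66 × 0.11 × 1.1 = 0.07986 m³/s
Q = Σ qᵢ = 11.70 m³/s
= 11.70 × 1000 = 11700 L/s

11700 L/s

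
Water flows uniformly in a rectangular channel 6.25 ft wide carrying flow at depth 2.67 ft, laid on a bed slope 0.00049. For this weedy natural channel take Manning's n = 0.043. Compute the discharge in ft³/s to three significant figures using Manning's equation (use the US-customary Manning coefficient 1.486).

A = b·y = 6.25 × 2.67 = 16.69 ft²
P = b + 2y = 6.25 + 2×2.67 = 11.59 ft
R = A/P = 16.69/11.59 = 1.440 ft
Q = (1.486/n)·A·R^(2/3)·S^(1/2) = (1.486/0.043) × 16.69 × 1.440^(2/3) × 0.00049^(1/2) = 16.28 ft³/s

16.3 ft³/s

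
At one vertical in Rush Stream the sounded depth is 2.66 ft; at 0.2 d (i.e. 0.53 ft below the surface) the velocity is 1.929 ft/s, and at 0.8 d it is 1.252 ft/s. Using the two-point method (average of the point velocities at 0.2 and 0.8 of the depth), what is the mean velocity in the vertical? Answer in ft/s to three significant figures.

1.59 ft/s

v̄ = (1.929 + 1.252) / 2 = 1.591 ft/s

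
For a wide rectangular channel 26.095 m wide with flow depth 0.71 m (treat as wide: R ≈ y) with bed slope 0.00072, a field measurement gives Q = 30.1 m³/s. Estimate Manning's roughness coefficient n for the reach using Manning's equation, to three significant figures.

0.0131

A = b·y = 26.095 × 0.71 = 18.53 m²
Wide channel: R ≈ y = 0.71 m
n = (1/Q)·A·R^(2/3)·S^(1/2) = (1/30.1) × 18.53 × 0.7959 × 0.02683 = 0.01314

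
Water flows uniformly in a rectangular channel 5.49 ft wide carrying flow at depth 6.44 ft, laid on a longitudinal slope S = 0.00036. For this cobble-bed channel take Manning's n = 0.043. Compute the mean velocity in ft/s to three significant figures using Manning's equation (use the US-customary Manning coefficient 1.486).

A = b·y = 5.49 × 6.44 = 35.36 ft²
P = b + 2y = 5.49 + 2×6.44 = 18.37 ft
R = A/P = 35.36/18.37 = 1.925 ft
Q = (1.486/n)·A·R^(2/3)·S^(1/2) = (1.486/0.043) × 35.36 × 1.925^(2/3) × 0.00036^(1/2) = 35.87 ft³/s
V = Q/A = 35.87/35.36 = 1.015 ft/s

1.01 ft/s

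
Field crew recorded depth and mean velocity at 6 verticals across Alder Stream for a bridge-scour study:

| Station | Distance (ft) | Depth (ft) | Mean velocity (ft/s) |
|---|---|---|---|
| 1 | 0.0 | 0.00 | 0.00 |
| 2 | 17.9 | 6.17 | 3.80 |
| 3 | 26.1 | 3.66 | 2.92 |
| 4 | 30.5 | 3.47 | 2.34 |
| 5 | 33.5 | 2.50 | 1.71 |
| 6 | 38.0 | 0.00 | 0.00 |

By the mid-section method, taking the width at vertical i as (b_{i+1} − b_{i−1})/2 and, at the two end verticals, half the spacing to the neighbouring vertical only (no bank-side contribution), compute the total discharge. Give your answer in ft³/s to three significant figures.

w_2 = (26.1 − 0.0)/2 = 13.05 ft; q_2 = 3.80 × 6.17 × 13.05 = 306.0 ft³/s
w_3 = (30.5 − 17.9)/2 = 6.3 ft; q_3 = 2.92 × 3.66 × 6.3 = 67.33 ft³/s
w_4 = (33.5 − 26.1)/2 = 3.7 ft; q_4 = 2.34 × 3.47 × 3.7 = 30.04 ft³/s
w_5 = (38.0 − 30.5)/2 = 3.75 ft; q_5 = 1.71 × 2.50 × 3.75 = 16.03 ft³/s
Stations 1, 6 contribute zero (depth or velocity is 0).
Q = Σ qᵢ = 419.4 ft³/s

419 ft³/s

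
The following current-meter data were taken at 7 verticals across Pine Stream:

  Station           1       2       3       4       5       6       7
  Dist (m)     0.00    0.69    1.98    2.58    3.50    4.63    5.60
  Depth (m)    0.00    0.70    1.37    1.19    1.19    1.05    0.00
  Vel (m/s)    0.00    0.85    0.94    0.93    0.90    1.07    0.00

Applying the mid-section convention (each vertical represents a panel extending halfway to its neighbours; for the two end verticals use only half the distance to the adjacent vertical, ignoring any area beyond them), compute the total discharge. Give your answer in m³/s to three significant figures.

w_2 = (1.98 − 0.00)/2 = 0.99 m; q_2 = 0.85 × 0.70 × 0.99 = 0.5891 m³/s
w_3 = (2.58 − 0.69)/2 = 0.945 m; q_3 = 0.94 × 1.37 × 0.945 = 1.217 m³/s
w_4 = (3.50 − 1.98)/2 = 0.76 m; q_4 = 0.93 × 1.19 × 0.76 = 0.8411 m³/s
w_5 = (4.63 − 2.58)/2 = 1.025 m; q_5 = 0.90 × 1.19 × 1.025 = 1.098 m³/s
w_6 = (5.60 − 3.50)/2 = 1.05 m; q_6 = 1.07 × 1.05 × 1.05 = 1.180 m³/s
Stations 1, 7 contribute zero (depth or velocity is 0).
Q = Σ qᵢ = 4.925 m³/s

4.92 m³/s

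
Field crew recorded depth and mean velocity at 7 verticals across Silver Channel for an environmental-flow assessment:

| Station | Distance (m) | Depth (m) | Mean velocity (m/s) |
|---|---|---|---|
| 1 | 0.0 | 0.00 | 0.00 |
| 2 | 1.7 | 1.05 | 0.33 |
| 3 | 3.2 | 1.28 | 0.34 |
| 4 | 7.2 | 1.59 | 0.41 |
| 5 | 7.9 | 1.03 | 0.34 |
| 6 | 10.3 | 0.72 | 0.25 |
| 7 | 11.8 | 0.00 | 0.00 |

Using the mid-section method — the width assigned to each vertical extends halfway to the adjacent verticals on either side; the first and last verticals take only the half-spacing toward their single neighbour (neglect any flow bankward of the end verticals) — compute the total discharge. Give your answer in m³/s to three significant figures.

4.18 m³/s

w_2 = (3.2 − 0.0)/2 = 1.6 m; q_2 = 0.33 × 1.05 × 1.6 = 0.5544 m³/s
w_3 = (7.2 − 1.7)/2 = 2.75 m; q_3 = 0.34 × 1.28 × 2.75 = 1.197 m³/s
w_4 = (7.9 − 3.2)/2 = 2.35 m; q_4 = 0.41 × 1.59 × 2.35 = 1.532 m³/s
w_5 = (10.3 − 7.2)/2 = 1.55 m; q_5 = 0.34 × 1.03 × 1.55 = 0.5428 m³/s
w_6 = (11.8 − 7.9)/2 = 1.95 m; q_6 = 0.25 × 0.72 × 1.95 = 0.3510 m³/s
Stations 1, 7 contribute zero (depth or velocity is 0).
Q = Σ qᵢ = 4.177 m³/s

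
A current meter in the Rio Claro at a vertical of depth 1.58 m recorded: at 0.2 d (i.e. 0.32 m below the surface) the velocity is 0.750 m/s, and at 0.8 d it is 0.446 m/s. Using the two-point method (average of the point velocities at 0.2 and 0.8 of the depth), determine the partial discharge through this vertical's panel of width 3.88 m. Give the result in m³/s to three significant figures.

v̄ = (0.750 + 0.446) / 2 = 0.5980 m/s
q = v̄ × d × w = 0.5980 × 1.58 × 3.88 = 3.666 m³/s

3.67 m³/s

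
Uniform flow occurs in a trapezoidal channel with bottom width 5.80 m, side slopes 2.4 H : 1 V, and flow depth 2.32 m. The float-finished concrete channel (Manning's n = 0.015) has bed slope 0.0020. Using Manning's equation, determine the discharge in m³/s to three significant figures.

102 m³/s

A = (b + z·y)·y = (5.80 + 2.4×2.32)×2.32 = 26.37 m²
P = b + 2y√(1+z²) = 5.80 + 2×2.32×√(1+2.4²) = 17.86 m
R = A/P = 26.37/17.86 = 1.476 m
Q = (1/n)·A·R^(2/3)·S^(1/2) = (1/0.015) × 26.37 × 1.476^(2/3) × 0.0020^(1/2) = 102.0 m³/s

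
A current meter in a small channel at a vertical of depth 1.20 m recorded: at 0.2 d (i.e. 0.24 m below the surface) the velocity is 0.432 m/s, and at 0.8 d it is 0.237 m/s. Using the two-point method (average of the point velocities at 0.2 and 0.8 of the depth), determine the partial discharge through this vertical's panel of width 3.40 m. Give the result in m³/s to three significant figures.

1.36 m³/s

v̄ = (0.432 + 0.237) / 2 = 0.3345 m/s
q = v̄ × d × w = 0.3345 × 1.20 × 3.40 = 1.365 m³/s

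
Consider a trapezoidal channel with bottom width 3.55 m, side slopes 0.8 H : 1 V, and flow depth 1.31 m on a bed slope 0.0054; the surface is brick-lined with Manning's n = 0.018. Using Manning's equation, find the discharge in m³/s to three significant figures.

22.4 m³/s

A = (b + z·y)·y = (3.55 + 0.8×1.31)×1.31 = 6.023 m²
P = b + 2y√(1+z²) = 3.55 + 2×1.31×√(1+0.8²) = 6.905 m
R = A/P = 6.023/6.905 = 0.8723 m
Q = (1/n)·A·R^(2/3)·S^(1/2) = (1/0.018) × 6.023 × 0.8723^(2/3) × 0.0054^(1/2) = 22.45 m³/s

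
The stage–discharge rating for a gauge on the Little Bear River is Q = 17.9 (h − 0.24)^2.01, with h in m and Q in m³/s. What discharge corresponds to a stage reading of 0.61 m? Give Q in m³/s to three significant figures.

Q = 17.9 × (0.61 − 0.24)^2.01 = 17.9 × 0.37^2.01 = 2.426 m³/s

2.43 m³/s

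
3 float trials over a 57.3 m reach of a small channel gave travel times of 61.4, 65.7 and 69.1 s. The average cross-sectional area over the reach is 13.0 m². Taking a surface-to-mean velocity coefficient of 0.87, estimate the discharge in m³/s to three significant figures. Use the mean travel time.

t̄ = (61.4 + 65.7 + 69.1) / 3 = 65.4 s
v_surface = L / t̄ = 57.3 / 65.4 = 0.8761 m/s
v_mean = 0.87 × 0.8761 = 0.7622 m/s
Q = A × v_mean = 13.0 × 0.7622 = 9.909 m³/s

9.91 m³/s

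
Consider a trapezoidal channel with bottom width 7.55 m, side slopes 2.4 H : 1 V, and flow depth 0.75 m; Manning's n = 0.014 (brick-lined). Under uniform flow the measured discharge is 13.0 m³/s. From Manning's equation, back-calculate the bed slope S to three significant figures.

0.00130

A = (b + z·y)·y = (7.55 + 2.4×0.75)×0.75 = 7.013 m²
P = b + 2y√(1+z²) = 7.55 + 2×0.75×√(1+2.4²) = 11.45 m
R = A/P = 7.013/11.45 = 0.6124 m
S = (Q·n / (1·A·R^(2/3)))² = (13.0×0.014 / (1×7.013×0.7212))² = 0.001295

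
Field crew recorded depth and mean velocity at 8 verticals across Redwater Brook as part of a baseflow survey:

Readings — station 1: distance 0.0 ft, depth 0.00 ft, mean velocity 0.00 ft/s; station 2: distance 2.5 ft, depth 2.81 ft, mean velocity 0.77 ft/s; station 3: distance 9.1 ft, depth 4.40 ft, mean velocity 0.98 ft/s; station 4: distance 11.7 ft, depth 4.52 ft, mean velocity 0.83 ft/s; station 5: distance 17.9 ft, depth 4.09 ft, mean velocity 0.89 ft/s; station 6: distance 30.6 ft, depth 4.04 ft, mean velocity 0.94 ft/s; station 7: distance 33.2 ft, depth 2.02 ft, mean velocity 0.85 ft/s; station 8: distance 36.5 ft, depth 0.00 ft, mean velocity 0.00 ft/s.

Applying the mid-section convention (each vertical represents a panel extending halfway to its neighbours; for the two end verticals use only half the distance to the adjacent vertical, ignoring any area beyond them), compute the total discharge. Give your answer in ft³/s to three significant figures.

115 ft³/s

w_2 = (9.1 − 0.0)/2 = 4.55 ft; q_2 = 0.77 × 2.81 × 4.55 = 9.845 ft³/s
w_3 = (11.7 − 2.5)/2 = 4.6 ft; q_3 = 0.98 × 4.40 × 4.6 = 19.84 ft³/s
w_4 = (17.9 − 9.1)/2 = 4.4 ft; q_4 = 0.83 × 4.52 × 4.4 = 16.51 ft³/s
w_5 = (30.6 − 11.7)/2 = 9.45 ft; q_5 = 0.89 × 4.09 × 9.45 = 34.40 ft³/s
w_6 = (33.2 − 17.9)/2 = 7.65 ft; q_6 = 0.94 × 4.04 × 7.65 = 29.05 ft³/s
w_7 = (36.5 − 30.6)/2 = 2.95 ft; q_7 = 0.85 × 2.02 × 2.95 = 5.065 ft³/s
Stations 1, 8 contribute zero (depth or velocity is 0).
Q = Σ qᵢ = 114.7 ft³/s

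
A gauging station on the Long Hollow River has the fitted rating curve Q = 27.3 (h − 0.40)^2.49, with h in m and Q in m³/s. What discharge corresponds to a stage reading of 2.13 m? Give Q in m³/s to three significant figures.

107 m³/s

Q = 27.3 × (2.13 − 0.40)^2.49 = 27.3 × 1.73^2.49 = 106.9 m³/s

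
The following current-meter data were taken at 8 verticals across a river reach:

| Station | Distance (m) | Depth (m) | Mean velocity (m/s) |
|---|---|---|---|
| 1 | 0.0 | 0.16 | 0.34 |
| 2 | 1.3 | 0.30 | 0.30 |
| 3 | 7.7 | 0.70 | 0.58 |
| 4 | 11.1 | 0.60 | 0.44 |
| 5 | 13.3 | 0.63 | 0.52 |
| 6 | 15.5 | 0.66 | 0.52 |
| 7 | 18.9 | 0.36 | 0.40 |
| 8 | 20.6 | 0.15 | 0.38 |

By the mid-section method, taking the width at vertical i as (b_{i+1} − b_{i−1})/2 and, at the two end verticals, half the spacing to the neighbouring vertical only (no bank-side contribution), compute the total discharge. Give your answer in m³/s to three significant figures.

w_1 = (1.3 − 0.0)/2 = 0.65 m; q_1 = 0.34 × 0.16 × 0.65 = 0.03536 m³/s
w_2 = (7.7 − 0.0)/2 = 3.85 m; q_2 = 0.30 × 0.30 × 3.85 = 0.3465 m³/s
w_3 = (11.1 − 1.3)/2 = 4.9 m; q_3 = 0.58 × 0.70 × 4.9 = 1.989 m³/s
w_4 = (13.3 − 7.7)/2 = 2.8 m; q_4 = 0.44 × 0.60 × 2.8 = 0.7392 m³/s
w_5 = (15.5 − 11.1)/2 = 2.2 m; q_5 = 0.52 × 0.63 × 2.2 = 0.7207 m³/s
w_6 = (18.9 − 13.3)/2 = 2.8 m; q_6 = 0.52 × 0.66 × 2.8 = 0.9610 m³/s
w_7 = (20.6 − 15.5)/2 = 2.55 m; q_7 = 0.40 × 0.36 × 2.55 = 0.3672 m³/s
w_8 = (20.6 − 18.9)/2 = 0.85 m; q_8 = 0.38 × 0.15 × 0.85 = 0.04845 m³/s
Q = Σ qᵢ = 5.208 m³/s

5.21 m³/s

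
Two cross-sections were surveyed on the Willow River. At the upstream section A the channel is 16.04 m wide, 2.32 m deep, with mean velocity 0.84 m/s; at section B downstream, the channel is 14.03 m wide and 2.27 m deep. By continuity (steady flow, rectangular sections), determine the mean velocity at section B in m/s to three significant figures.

Q = A₁V₁ = (16.04×2.32) × 0.84 = 31.26 m³/s
A₂ = 14.03 × 2.27 = 31.85 m²
V₂ = Q/A₂ = 31.26/31.85 = 0.9815 m/s

0.981 m/s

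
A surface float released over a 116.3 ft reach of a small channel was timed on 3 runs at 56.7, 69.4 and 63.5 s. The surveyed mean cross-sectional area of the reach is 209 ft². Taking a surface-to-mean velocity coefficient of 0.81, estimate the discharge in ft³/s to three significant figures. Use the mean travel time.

t̄ = (56.7 + 69.4 + 63.5) / 3 = 63.2 s
v_surface = L / t̄ = 116.3 / 63.2 = 1.840 ft/s
v_mean = 0.81 × 1.840 = 1.491 ft/s
Q = A × v_mean = 209 × 1.491 = 311.5 ft³/s

312 ft³/s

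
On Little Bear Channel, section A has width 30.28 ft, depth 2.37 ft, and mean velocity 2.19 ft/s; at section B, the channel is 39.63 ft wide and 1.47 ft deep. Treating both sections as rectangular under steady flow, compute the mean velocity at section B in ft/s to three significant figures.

2.70 ft/s

Q = A₁V₁ = (30.28×2.37) × 2.19 = 157.2 ft³/s
A₂ = 39.63 × 1.47 = 58.26 ft²
V₂ = Q/A₂ = 157.2/58.26 = 2.698 ft/s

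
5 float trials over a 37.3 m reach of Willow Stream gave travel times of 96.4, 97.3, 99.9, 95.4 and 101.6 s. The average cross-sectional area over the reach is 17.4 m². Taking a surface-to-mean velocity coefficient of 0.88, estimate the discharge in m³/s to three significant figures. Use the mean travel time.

5.82 m³/s

t̄ = (96.4 + 97.3 + 99.9 + 95.4 + 101.6) / 5 = 98.12 s
v_surface = L / t̄ = 37.3 / 98.12 = 0.3801 m/s
v_mean = 0.88 × 0.3801 = 0.3345 m/s
Q = A × v_mean = 17.4 × 0.3345 = 5.821 m³/s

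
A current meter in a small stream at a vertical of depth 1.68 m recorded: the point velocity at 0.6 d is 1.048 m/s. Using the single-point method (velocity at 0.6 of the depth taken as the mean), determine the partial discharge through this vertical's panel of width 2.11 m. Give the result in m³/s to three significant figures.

v̄ = v₀.₆ = 1.048 m/s
q = v̄ × d × w = 1.048 × 1.68 × 2.11 = 3.715 m³/s

3.71 m³/s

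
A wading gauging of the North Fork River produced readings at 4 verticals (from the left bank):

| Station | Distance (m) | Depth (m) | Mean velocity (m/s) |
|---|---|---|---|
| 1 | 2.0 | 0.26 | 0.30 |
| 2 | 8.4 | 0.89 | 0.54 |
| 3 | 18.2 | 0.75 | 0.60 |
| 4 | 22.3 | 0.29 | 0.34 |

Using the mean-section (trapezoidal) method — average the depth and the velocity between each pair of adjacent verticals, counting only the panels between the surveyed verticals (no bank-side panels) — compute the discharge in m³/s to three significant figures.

7.13 m³/s

Panel 1-2: Δb = 6.4 m, d̄ = (0.26+0.89)/2 = 0.575, v̄ = (0.30+0.54)/2 = 0.42 → q = 6.4×0.575×0.42 = 1.546 m³/s
Panel 2-3: Δb = 9.8 m, d̄ = (0.89+0.75)/2 = 0.82, v̄ = (0.54+0.60)/2 = 0.57 → q = 9.8×0.82×0.57 = 4.581 m³/s
Panel 3-4: Δb = 4.1 m, d̄ = (0.75+0.29)/2 = 0.52, v̄ = (0.60+0.34)/2 = 0.47 → q = 4.1×0.52×0.47 = 1.002 m³/s
Q = Σ q = 7.128 m³/s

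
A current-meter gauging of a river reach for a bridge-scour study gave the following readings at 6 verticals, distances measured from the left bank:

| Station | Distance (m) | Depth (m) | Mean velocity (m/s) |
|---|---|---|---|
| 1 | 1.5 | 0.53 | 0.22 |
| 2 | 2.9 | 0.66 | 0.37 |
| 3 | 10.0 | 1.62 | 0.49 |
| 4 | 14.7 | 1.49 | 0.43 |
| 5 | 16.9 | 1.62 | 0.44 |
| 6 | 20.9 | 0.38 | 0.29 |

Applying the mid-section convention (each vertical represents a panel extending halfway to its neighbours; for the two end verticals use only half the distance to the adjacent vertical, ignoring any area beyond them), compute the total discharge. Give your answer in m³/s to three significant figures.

w_1 = (2.9 − 1.5)/2 = 0.7 m; q_1 = 0.22 × 0.53 × 0.7 = 0.08162 m³/s
w_2 = (10.0 − 1.5)/2 = 4.25 m; q_2 = 0.37 × 0.66 × 4.25 = 1.038 m³/s
w_3 = (14.7 − 2.9)/2 = 5.9 m; q_3 = 0.49 × 1.62 × 5.9 = 4.683 m³/s
w_4 = (16.9 − 10.0)/2 = 3.45 m; q_4 = 0.43 × 1.49 × 3.45 = 2.210 m³/s
w_5 = (20.9 − 14.7)/2 = 3.1 m; q_5 = 0.44 × 1.62 × 3.1 = 2.210 m³/s
w_6 = (20.9 − 16.9)/2 = 2 m; q_6 = 0.29 × 0.38 × 2 = 0.2204 m³/s
Q = Σ qᵢ = 10.44 m³/s

10.4 m³/s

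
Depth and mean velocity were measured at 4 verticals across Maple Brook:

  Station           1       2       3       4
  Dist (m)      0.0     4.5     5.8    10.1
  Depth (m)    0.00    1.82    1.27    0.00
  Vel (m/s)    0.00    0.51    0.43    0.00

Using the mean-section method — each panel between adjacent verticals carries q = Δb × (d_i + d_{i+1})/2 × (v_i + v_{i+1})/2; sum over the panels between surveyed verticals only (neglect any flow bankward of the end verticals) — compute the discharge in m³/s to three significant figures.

2.58 m³/s

Panel 1-2: Δb = 4.5 m, d̄ = (0.00+1.82)/2 = 0.91, v̄ = (0.00+0.51)/2 = 0.255 → q = 4.5×0.91×0.255 = 1.044 m³/s
Panel 2-3: Δb = 1.3 m, d̄ = (1.82+1.27)/2 = 1.545, v̄ = (0.51+0.43)/2 = 0.47 → q = 1.3×1.545×0.47 = 0.9440 m³/s
Panel 3-4: Δb = 4.3 m, d̄ = (1.27+0.00)/2 = 0.635, v̄ = (0.43+0.00)/2 = 0.215 → q = 4.3×0.635×0.215 = 0.5871 m³/s
Q = Σ q = 2.575 m³/s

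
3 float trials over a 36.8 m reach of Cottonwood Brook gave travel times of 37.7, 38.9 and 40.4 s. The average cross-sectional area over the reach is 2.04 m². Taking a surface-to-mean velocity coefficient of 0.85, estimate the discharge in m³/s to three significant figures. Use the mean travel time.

t̄ = (37.7 + 38.9 + 40.4) / 3 = 39 s
v_surface = L / t̄ = 36.8 / 39 = 0.9436 m/s
v_mean = 0.85 × 0.9436 = 0.8021 m/s
Q = A × v_mean = 2.04 × 0.8021 = 1.636 m³/s

1.64 m³/s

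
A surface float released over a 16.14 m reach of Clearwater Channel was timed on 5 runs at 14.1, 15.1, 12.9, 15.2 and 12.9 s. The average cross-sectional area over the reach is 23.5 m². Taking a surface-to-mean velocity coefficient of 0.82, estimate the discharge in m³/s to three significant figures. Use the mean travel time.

22.2 m³/s

t̄ = (14.1 + 15.1 + 12.9 + 15.2 + 12.9) / 5 = 14.04 s
v_surface = L / t̄ = 16.14 / 14.04 = 1.150 m/s
v_mean = 0.82 × 1.150 = 0.9426 m/s
Q = A × v_mean = 23.5 × 0.9426 = 22.15 m³/s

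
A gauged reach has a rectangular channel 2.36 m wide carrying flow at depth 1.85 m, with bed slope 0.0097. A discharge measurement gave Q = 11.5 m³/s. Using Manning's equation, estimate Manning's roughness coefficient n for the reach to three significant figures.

0.0301

A = b·y = 2.36 × 1.85 = 4.366 m²
P = b + 2y = 2.36 + 2×1.85 = 6.060 m
R = A/P = 4.366/6.060 = 0.7205 m
n = (1/Q)·A·R^(2/3)·S^(1/2) = (1/11.5) × 4.366 × 0.8037 × 0.09849 = 0.03005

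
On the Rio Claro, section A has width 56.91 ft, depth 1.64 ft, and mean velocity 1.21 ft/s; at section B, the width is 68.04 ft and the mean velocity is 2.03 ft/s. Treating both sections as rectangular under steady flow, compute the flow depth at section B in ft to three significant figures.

Q = A₁V₁ = (56.91×1.64) × 1.21 = 112.9 ft³/s
d₂ = Q/(b₂ V₂) = 112.9/(68.04×2.03) = 0.8176 ft

0.818 ft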